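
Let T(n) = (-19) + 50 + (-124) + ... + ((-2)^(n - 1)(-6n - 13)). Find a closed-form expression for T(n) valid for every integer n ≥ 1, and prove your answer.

T(n) = (-2)^n(2n + 5) - 5

We claim T(n) = (-2)^n(2n + 5) - 5 for all n ≥ 1.
When n = 1: T(1) = -19, and the closed form gives -19. They agree.
Inductive step: suppose the statement holds for some k ≥ 1, so T(k) = (-2)^k(2k + 5) - 5.
Then T(k+1) = T(k) + ((-2)^k(-6k - 19)) = ((-2)^k(2k + 5) - 5) + ((-2)^k(-6k - 19)).
Simplifying, T(k+1) = -4(-2)^k·k - 14(-2)^k - 5 = (-2)^(k+1)(2(k+1) + 5) - 5,
which is the closed form with n = k+1.
By the principle of mathematical induction, the result holds for all n ≥ 1.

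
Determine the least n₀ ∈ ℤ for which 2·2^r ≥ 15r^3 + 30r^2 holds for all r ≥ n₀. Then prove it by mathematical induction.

n₀ = 15

At r = 14: 32768 < 47040, so the inequality fails and n₀ ≥ 15. We prove 2·2^r ≥ 15r^3 + 30r^2 for all r ≥ 15.
When r = 15: 2·2^r = 65536 and 15r^3 + 30r^2 = 57375, so 65536 ≥ 57375.
Suppose the result is true for r = p, so 2·2^p ≥ 15p^3 + 30p^2.
Then 2·2^(p + 1) = 2·(2·2^p) ≥ 2·(15p^3 + 30p^2).
Also, for p ≥ 15 we have 2·(15p^3 + 30p^2) ≥ 15(p+1)^3 + 30(p+1)^2, since 2·(15p^3 + 30p^2) − (15(p+1)^3 + 30(p+1)^2) = 15p^3 - 15p^2 - 105p - 45, which is nonnegative for all p ≥ 15.
Combining, 2·2^(p + 1) ≥ 15(p+1)^3 + 30(p+1)^2.
By the principle of mathematical induction, the result holds for all r ≥ 15.
Hence the smallest such n₀ is 15.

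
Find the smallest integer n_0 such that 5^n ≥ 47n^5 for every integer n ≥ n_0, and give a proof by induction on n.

At n = 9: 1953125 < 2775303, so the inequality fails and n_0 ≥ 10. We prove 5^n ≥ 47n^5 for all n ≥ 10.
Base step (n = 10): 5^n = 9765625 and 47n^5 = 4700000, so 9765625 ≥ 4700000.
Inductive step: assume the claim holds for n = j, so 5^j ≥ 47j^5.
Then 5^(j + 1) = 5·(5^j) ≥ 5·(47j^5).
Also, for j ≥ 10 we have 5·(47j^5) ≥ 47(j+1)^5, since 5 ≥ (1 + 1/j)^5 for all j ≥ 10.
Combining, 5^(j + 1) ≥ 47(j+1)^5.
By the principle of mathematical induction, the result holds for all n ≥ 10.
Hence the smallest such n_0 is 10.

n_0 = 10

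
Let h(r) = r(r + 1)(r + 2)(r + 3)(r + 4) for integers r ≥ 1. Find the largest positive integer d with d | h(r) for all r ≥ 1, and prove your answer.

Computing the first values: h(1) = 120 and h(2) = 720; gcd(120, 720) = 120, so d ≤ 120.
We prove 120 | r(r + 1)(r + 2)(r + 3)(r + 4) for all r ≥ 1 by induction on r.
Base step (r = 1): h(1) = 120 = 120·(1), so 120 | h(1).
For the inductive step, assume it holds for an arbitrary m ≥ 1, i.e. 120 | h(m). Then
h(m+1) − h(m) = (m+1)·(m+2)·(m+3)·(m+4)·(m+5) − m·(m+1)·(m+2)·(m+3)·(m+4) = (m+1)·(m+2)·(m+3)·(m+4)·[(m+5) − m] = 5·(m+1)·(m+2)·(m+3)·(m+4). The product of 4 consecutive integers is divisible by (4)! = 24, so h(m+1) − h(m) is divisible by 5·24 = 120. By the inductive hypothesis 120 | h(m), hence 120 | h(m+1).
Hence, by induction on r, the claim holds for every r ≥ 1.
Therefore the largest such d is 120.

d = 120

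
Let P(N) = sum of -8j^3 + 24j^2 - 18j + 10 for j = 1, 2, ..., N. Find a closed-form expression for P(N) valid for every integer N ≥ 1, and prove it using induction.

P(N) = -N(2N^3 - 4N^2 - N - 5)

We claim P(N) = -N(2N^3 - 4N^2 - N - 5) for all N ≥ 1.
Base case (N = 1): P(1) = 8, and the closed form gives 8. They agree.
Inductive step: assume the claim holds for N = j, so P(j) = j(-2j^3 + 4j^2 + j + 5).
Then P(j+1) = P(j) + (-8j^3 + 6j + 8) = (j(-2j^3 + 4j^2 + j + 5)) + (-8j^3 + 6j + 8).
Simplifying, P(j+1) = -(j + 1)(2j^3 + 2j^2 - 3j - 8) = -(j+1)(2(j+1)^3 - 4(j+1)^2 - (j+1) - 5),
which is the closed form with N = j+1.
By the principle of mathematical induction, the result holds for all N ≥ 1.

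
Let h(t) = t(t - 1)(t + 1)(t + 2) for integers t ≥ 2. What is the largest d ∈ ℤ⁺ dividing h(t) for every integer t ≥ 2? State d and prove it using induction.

Computing the first values: h(2) = 24 and h(3) = 120; gcd(24, 120) = 24, so d ≤ 24.
We prove 24 | t(t - 1)(t + 1)(t + 2) for all t ≥ 2 by induction on t.
Base step (t = 2): h(2) = 24 = 24·(1), so 24 | h(2).
Suppose the result is true for t = j, i.e. 24 | h(j). Then
h(j+1) − h(j) = j·(j+1)·(j+2)·(j+3) − (j-1)·j·(j+1)·(j+2) = j·(j+1)·(j+2)·[(j+3) − (j-1)] = 4·j·(j+1)·(j+2). The product of 3 consecutive integers is divisible by (3)! = 6, so h(j+1) − h(j) is divisible by 4·6 = 24. By the inductive hypothesis 24 | h(j), hence 24 | h(j+1).
Hence, by induction on t, the claim holds for every t ≥ 2.
Therefore the largest such d is 24.

d = 24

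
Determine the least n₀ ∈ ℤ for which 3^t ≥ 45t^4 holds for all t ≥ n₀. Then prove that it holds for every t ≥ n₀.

At t = 12: 531441 < 933120, so the inequality fails and n₀ ≥ 13. We prove 3^t ≥ 45t^4 for all t ≥ 13.
Base step (t = 13): 3^t = 1594323 and 45t^4 = 1285245, so 1594323 ≥ 1285245.
Inductive step: suppose the statement holds for some j ≥ 13, so 3^j ≥ 45j^4.
Then 3^(j + 1) = 3·(3^j) ≥ 3·(45j^4).
Also, for j ≥ 13 we have 3·(45j^4) ≥ 45(j+1)^4, since 3 ≥ (1 + 1/j)^4 for all j ≥ 13.
Combining, 3^(j + 1) ≥ 45(j+1)^4.
By induction, the statement is established for all t ≥ 13.
Hence the smallest such n₀ is 13.

n₀ = 13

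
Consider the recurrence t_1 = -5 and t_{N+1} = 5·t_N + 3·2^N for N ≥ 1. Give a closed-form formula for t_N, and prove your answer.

Computing the first terms: t_1 = -5, t_2 = -19, t_3 = -83. This suggests t_N = -2^N - 3·5^(N - 1).
For the base case N = 1: the formula gives -5 = -5 = t_1.
Suppose the result is true for N = m, so t_m = -2^m - 3·5^(m - 1).
Then t_{m+1} = 5·t_m + 3·2^m = 5·(-2^m - 3·5^(m - 1)) + 3·2^m = -2^(m + 1) - 3·5^m = -2^(m+1) - 3·5^((m+1) - 1),
which is the claimed formula at N = m+1.
By the principle of mathematical induction, the result holds for all N ≥ 1.

t_N = -2^N - 3·5^(N - 1)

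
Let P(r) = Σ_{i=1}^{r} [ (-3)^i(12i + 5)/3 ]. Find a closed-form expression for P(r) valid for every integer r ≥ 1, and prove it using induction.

P(r) = (-3)^r(3r + 2) - 2

We claim P(r) = (-3)^r(3r + 2) - 2 for all r ≥ 1.
Base case (r = 1): P(1) = -17, and the closed form gives -17. They agree.
For the inductive step, assume it holds for an arbitrary i ≥ 1, so P(i) = (-3)^i(3i + 2) - 2.
Then P(i+1) = P(i) + ((-3)^i(-12i - 17)) = ((-3)^i(3i + 2) - 2) + ((-3)^i(-12i - 17)).
Simplifying, P(i+1) = -9(-3)^i·i - 15(-3)^i - 2 = (-3)^(i+1)(3(i+1) + 2) - 2,
which is the closed form with r = i+1.
Hence, by induction on r, the claim holds for every r ≥ 1.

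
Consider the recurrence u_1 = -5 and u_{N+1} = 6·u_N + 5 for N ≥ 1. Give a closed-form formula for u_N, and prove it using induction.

u_N = -4·6^(N - 1) - 1

Computing the first terms: u_1 = -5, u_2 = -25, u_3 = -145. This suggests u_N = -4·6^(N - 1) - 1.
Base step (N = 1): the formula gives -5 = -5 = u_1.
Inductive step: assume the claim holds for N = j, so u_j = -4·6^(j - 1) - 1.
Then u_{j+1} = 6·u_j + 5 = 6·(-4·6^(j - 1) - 1) + 5 = -4·6^j - 1 = -4·6^((j+1) - 1) - 1,
which is the claimed formula at N = j+1.
Hence, by induction on N, the claim holds for every N ≥ 1.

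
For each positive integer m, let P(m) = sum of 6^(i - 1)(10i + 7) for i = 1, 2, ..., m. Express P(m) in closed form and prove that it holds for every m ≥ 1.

P(m) = 6^m(2m + 1) - 1

We claim P(m) = 6^m(2m + 1) - 1 for all m ≥ 1.
When m = 1: P(1) = 17, and the closed form gives 17. They agree.
For the inductive step, assume it holds for an arbitrary i ≥ 1, so P(i) = 6^i(2i + 1) - 1.
Then P(i+1) = P(i) + (6^i(10i + 17)) = (6^i(2i + 1) - 1) + (6^i(10i + 17)).
Simplifying, P(i+1) = 12·6^i·i + 18·6^i - 1 = 6^(i+1)(2(i+1) + 1) - 1,
which is the closed form with m = i+1.
Hence, by induction on m, the claim holds for every m ≥ 1.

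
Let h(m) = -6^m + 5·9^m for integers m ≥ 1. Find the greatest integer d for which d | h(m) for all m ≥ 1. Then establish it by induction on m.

d = 3

Computing the first values: h(1) = 39 and h(2) = 369; gcd(39, 369) = 3, so d ≤ 3.
We prove 3 | -6^m + 5·9^m for all m ≥ 1 by induction on m.
Base step (m = 1): h(1) = 39 = 3·(13), so 3 | h(1).
Suppose the result is true for m = j, i.e. 3 | h(j). Then
h(j+1) − 9·h(j) = (-6^(j+1) + 5·9^(j+1)) − 9·(-6^j + 5·9^j) = (-1)·6^j·(6 − 9) = (3)·6^j. Since 3 | h(j) by the inductive hypothesis, 3 | 9·h(j); and 3 | 3 since 3 = 3·1. Therefore 3 | h(j+1).
This completes the induction.
Therefore the largest such d is 3.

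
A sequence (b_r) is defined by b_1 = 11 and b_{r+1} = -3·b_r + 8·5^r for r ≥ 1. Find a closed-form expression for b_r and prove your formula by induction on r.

Computing the first terms: b_1 = 11, b_2 = 7, b_3 = 179. This suggests b_r = -2(-3)^r + 5^r.
Base case (r = 1): the formula gives 11 = 11 = b_1.
Inductive step: suppose the statement holds for some i ≥ 1, so b_i = -2(-3)^i + 5^i.
Then b_{i+1} = -3·b_i + 8·5^i = -3·(-2(-3)^i + 5^i) + 8·5^i = -2(-3)^(i + 1) + 5^(i + 1),
which is the claimed formula at r = i+1.
By induction, the statement is established for all r ≥ 1.

b_r = -2(-3)^r + 5^r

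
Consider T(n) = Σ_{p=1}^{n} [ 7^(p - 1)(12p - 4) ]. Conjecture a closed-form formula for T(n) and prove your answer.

T(n) = 7^n(2n - 1) + 1

We claim T(n) = 7^n(2n - 1) + 1 for all n ≥ 1.
When n = 1: T(1) = 8, and the closed form gives 8. They agree.
For the inductive step, assume it holds for an arbitrary p ≥ 1, so T(p) = 7^p(2p - 1) + 1.
Then T(p+1) = T(p) + (7^p(12p + 8)) = (7^p(2p - 1) + 1) + (7^p(12p + 8)).
Simplifying, T(p+1) = 14·7^p·p + 7·7^p + 1 = 7^(p+1)(2(p+1) - 1) + 1,
which is the closed form with n = p+1.
By the principle of mathematical induction, the result holds for all n ≥ 1.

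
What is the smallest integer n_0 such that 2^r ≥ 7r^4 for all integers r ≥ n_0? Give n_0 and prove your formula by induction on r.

At r = 20: 1048576 < 1120000, so the inequality fails and n_0 ≥ 21. We prove 2^r ≥ 7r^4 for all r ≥ 21.
Base case (r = 21): 2^r = 2097152 and 7r^4 = 1361367, so 2097152 ≥ 1361367.
Inductive step: suppose the statement holds for some k ≥ 21, so 2^k ≥ 7k^4.
Then 2^(k + 1) = 2·(2^k) ≥ 2·(7k^4).
Also, for k ≥ 21 we have 2·(7k^4) ≥ 7(k+1)^4, since 2 ≥ (1 + 1/k)^4 for all k ≥ 21.
Combining, 2^(k + 1) ≥ 7(k+1)^4.
By the principle of mathematical induction, the result holds for all r ≥ 21.
Hence the smallest such n_0 is 21.

n_0 = 21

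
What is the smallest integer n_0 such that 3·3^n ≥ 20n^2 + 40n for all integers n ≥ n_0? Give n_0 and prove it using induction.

n_0 = 5

At n = 4: 243 < 480, so the inequality fails and n_0 ≥ 5. We prove 3·3^n ≥ 20n^2 + 40n for all n ≥ 5.
For the base case n = 5: 3·3^n = 729 and 20n^2 + 40n = 700, so 729 ≥ 700.
Inductive step: suppose the statement holds for some k ≥ 5, so 3·3^k ≥ 20k^2 + 40k.
Then 3·3^(k + 1) = 3·(3·3^k) ≥ 3·(20k^2 + 40k).
Also, for k ≥ 5 we have 3·(20k^2 + 40k) ≥ 20(k+1)^2 + 40(k+1), since 3·(20k^2 + 40k) − (20(k+1)^2 + 40(k+1)) = 40k^2 + 40k - 60, which is nonnegative for all k ≥ 5.
Combining, 3·3^(k + 1) ≥ 20(k+1)^2 + 40(k+1).
This completes the induction.
Hence the smallest such n_0 is 5.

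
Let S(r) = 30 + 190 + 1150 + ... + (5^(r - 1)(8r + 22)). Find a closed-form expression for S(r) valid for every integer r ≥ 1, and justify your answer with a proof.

S(r) = 5^r(2r + 5) - 5

We claim S(r) = 5^r(2r + 5) - 5 for all r ≥ 1.
For the base case r = 1: S(1) = 30, and the closed form gives 30. They agree.
Inductive step: suppose the statement holds for some m ≥ 1, so S(m) = 5^m(2m + 5) - 5.
Then S(m+1) = S(m) + (5^m(8m + 30)) = (5^m(2m + 5) - 5) + (5^m(8m + 30)).
Simplifying, S(m+1) = 10·5^m·m + 35·5^m - 5 = 5^(m+1)(2(m+1) + 5) - 5,
which is the closed form with r = m+1.
This completes the induction.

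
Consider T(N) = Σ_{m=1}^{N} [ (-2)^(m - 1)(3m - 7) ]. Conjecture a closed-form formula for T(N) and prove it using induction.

We claim T(N) = (-2)^N(-N + 2) - 2 for all N ≥ 1.
Base case (N = 1): T(1) = -4, and the closed form gives -4. They agree.
Suppose the result is true for N = m, so T(m) = (-2)^m(-m + 2) - 2.
Then T(m+1) = T(m) + ((-2)^m(3m - 4)) = ((-2)^m(-m + 2) - 2) + ((-2)^m(3m - 4)).
Simplifying, T(m+1) = 2(-2)^m·m - 2(-2)^m - 2 = (-2)^(m+1)(-(m+1) + 2) - 2,
which is the closed form with N = m+1.
By the principle of mathematical induction, the result holds for all N ≥ 1.

T(N) = (-2)^N(-N + 2) - 2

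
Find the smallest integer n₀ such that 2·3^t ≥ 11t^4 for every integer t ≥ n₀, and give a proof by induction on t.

At t = 9: 39366 < 72171, so the inequality fails and n₀ ≥ 10. We prove 2·3^t ≥ 11t^4 for all t ≥ 10.
Base step (t = 10): 2·3^t = 118098 and 11t^4 = 110000, so 118098 ≥ 110000.
For the inductive step, assume it holds for an arbitrary p ≥ 10, so 2·3^p ≥ 11p^4.
Then 2·3^(p + 1) = 3·(2·3^p) ≥ 3·(11p^4).
Also, for p ≥ 10 we have 3·(11p^4) ≥ 11(p+1)^4, since 3 ≥ (1 + 1/p)^4 for all p ≥ 10.
Combining, 2·3^(p + 1) ≥ 11(p+1)^4.
This completes the induction.
Hence the smallest such n₀ is 10.

n₀ = 10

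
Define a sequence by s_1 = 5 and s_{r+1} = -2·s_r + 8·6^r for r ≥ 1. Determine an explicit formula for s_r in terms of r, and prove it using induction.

Computing the first terms: s_1 = 5, s_2 = 38, s_3 = 212. This suggests s_r = -(-2)^(r - 1) + 6^r.
When r = 1: the formula gives 5 = 5 = s_1.
Inductive step: assume the claim holds for r = k, so s_k = -(-2)^(k - 1) + 6^k.
Then s_{k+1} = -2·s_k + 8·6^k = -2·(-(-2)^(k - 1) + 6^k) + 8·6^k = -(-2)^k + 6^(k + 1) = -(-2)^((k+1) - 1) + 6^(k+1),
which is the claimed formula at r = k+1.
By the principle of mathematical induction, the result holds for all r ≥ 1.

s_r = -(-2)^(r - 1) + 6^r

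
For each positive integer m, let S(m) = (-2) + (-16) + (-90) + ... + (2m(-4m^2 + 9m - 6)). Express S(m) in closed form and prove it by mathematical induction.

S(m) = -m(m + 1)(2m^2 - 4m + 3)

We claim S(m) = -m(m + 1)(2m^2 - 4m + 3) for all m ≥ 1.
For the base case m = 1: S(1) = -2, and the closed form gives -2. They agree.
Inductive step: assume the claim holds for m = r, so S(r) = r(-2r^3 + 2r^2 + r - 3).
Then S(r+1) = S(r) + (-8r^3 - 6r^2 - 2) = (r(-2r^3 + 2r^2 + r - 3)) + (-8r^3 - 6r^2 - 2).
Simplifying, S(r+1) = -(r + 1)(r + 2)(2r^2 + 1) = -(r+1)((r+1) + 1)(2(r+1)^2 - 4(r+1) + 3),
which is the closed form with m = r+1.
By the principle of mathematical induction, the result holds for all m ≥ 1.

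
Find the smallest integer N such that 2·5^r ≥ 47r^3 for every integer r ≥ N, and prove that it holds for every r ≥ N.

N = 5

At r = 4: 1250 < 3008, so the inequality fails and N ≥ 5. We prove 2·5^r ≥ 47r^3 for all r ≥ 5.
Base case (r = 5): 2·5^r = 6250 and 47r^3 = 5875, so 6250 ≥ 5875.
For the inductive step, assume it holds for an arbitrary p ≥ 5, so 2·5^p ≥ 47p^3.
Then 2·5^(p + 1) = 5·(2·5^p) ≥ 5·(47p^3).
Also, for p ≥ 5 we have 5·(47p^3) ≥ 47(p+1)^3, since 5 ≥ (1 + 1/p)^3 for all p ≥ 5.
Combining, 2·5^(p + 1) ≥ 47(p+1)^3.
By induction, the statement is established for all r ≥ 5.
Hence the smallest such N is 5.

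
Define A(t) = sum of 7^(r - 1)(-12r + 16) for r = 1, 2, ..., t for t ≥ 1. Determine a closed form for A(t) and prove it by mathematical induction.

We claim A(t) = 7^t(-2t + 3) - 3 for all t ≥ 1.
For the base case t = 1: A(1) = 4, and the closed form gives 4. They agree.
Suppose the result is true for t = r, so A(r) = 7^r(-2r + 3) - 3.
Then A(r+1) = A(r) + (7^r(-12r + 4)) = (7^r(-2r + 3) - 3) + (7^r(-12r + 4)).
Simplifying, A(r+1) = -14·7^r·r + 7·7^r - 3 = 7^(r+1)(-2(r+1) + 3) - 3,
which is the closed form with t = r+1.
Hence, by induction on t, the claim holds for every t ≥ 1.

A(t) = 7^t(-2t + 3) - 3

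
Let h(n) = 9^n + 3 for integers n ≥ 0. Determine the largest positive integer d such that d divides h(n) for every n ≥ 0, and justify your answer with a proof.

Computing the first values: h(0) = 4 and h(1) = 12; gcd(4, 12) = 4, so d ≤ 4.
We prove 4 | 9^n + 3 for all n ≥ 0 by induction on n.
For the base case n = 0: h(0) = 4 = 4·(1), so 4 | h(0).
Suppose the result is true for n = i, i.e. 4 | h(i). Then
h(i+1) = 9^(i+1) + 3 = 9·(9^i + 3) - 24 = 9·h(i) - 24. The first term is divisible by 4 by the inductive hypothesis, and -24 is divisible by 4. Hence 4 | h(i+1).
By the principle of mathematical induction, the result holds for all n ≥ 0.
Therefore the largest such d is 4.

d = 4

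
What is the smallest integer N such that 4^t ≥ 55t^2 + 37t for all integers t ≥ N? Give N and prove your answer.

N = 6

At t = 5: 1024 < 1560, so the inequality fails and N ≥ 6. We prove 4^t ≥ 55t^2 + 37t for all t ≥ 6.
Base case (t = 6): 4^t = 4096 and 55t^2 + 37t = 2202, so 4096 ≥ 2202.
For the inductive step, assume it holds for an arbitrary m ≥ 6, so 4^m ≥ 55m^2 + 37m.
Then 4^(m + 1) = 4·(4^m) ≥ 4·(55m^2 + 37m).
Also, for m ≥ 6 we have 4·(55m^2 + 37m) ≥ 55(m+1)^2 + 37(m+1), since 4·(55m^2 + 37m) − (55(m+1)^2 + 37(m+1)) = 165m^2 + m - 92, which is nonnegative for all m ≥ 6.
Combining, 4^(m + 1) ≥ 55(m+1)^2 + 37(m+1).
By the principle of mathematical induction, the result holds for all t ≥ 6.
Hence the smallest such N is 6.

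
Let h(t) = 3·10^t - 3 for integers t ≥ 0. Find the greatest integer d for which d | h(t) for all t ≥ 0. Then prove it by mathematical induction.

d = 27

Computing the first values: h(0) = 0 and h(1) = 27; gcd(0, 27) = 27, so d ≤ 27.
We prove 27 | 3·10^t - 3 for all t ≥ 0 by induction on t.
For the base case t = 0: h(0) = 0 = 27·(0), so 27 | h(0).
For the inductive step, assume it holds for an arbitrary r ≥ 0, i.e. 27 | h(r). Then
h(r+1) = 3·10^(r+1) - 3 = 10·(3·10^r - 3) + 27 = 10·h(r) + 27. The first term is divisible by 27 by the inductive hypothesis, and 27 is divisible by 27. Hence 27 | h(r+1).
Hence, by induction on t, the claim holds for every t ≥ 0.
Therefore the largest such d is 27.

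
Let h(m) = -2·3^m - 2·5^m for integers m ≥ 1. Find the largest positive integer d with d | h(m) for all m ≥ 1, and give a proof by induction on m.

d = 4

Computing the first values: h(1) = -16 and h(2) = -68; gcd(-16, -68) = 4, so d ≤ 4.
We prove 4 | -2·3^m - 2·5^m for all m ≥ 1 by induction on m.
When m = 1: h(1) = -16 = 4·(-4), so 4 | h(1).
Inductive step: suppose the statement holds for some p ≥ 1, i.e. 4 | h(p). Then
h(p+1) − 5·h(p) = (-2·3^(p+1) - 2·5^(p+1)) − 5·(-2·3^p - 2·5^p) = (-2)·3^p·(3 − 5) = (4)·3^p. Since 4 | h(p) by the inductive hypothesis, 4 | 5·h(p); and 4 | 4 since 4 = 4·1. Therefore 4 | h(p+1).
By the principle of mathematical induction, the result holds for all m ≥ 1.
Therefore the largest such d is 4.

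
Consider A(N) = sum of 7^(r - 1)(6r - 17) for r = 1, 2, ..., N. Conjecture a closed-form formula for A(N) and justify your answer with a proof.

We claim A(N) = 7^N(N - 3) + 3 for all N ≥ 1.
Base case (N = 1): A(1) = -11, and the closed form gives -11. They agree.
Suppose the result is true for N = r, so A(r) = 7^r(r - 3) + 3.
Then A(r+1) = A(r) + (7^r(6r - 11)) = (7^r(r - 3) + 3) + (7^r(6r - 11)).
Simplifying, A(r+1) = 7·7^r·r - 14·7^r + 3 = 7^(r+1)((r+1) - 3) + 3,
which is the closed form with N = r+1.
This completes the induction.

A(N) = 7^N(N - 3) + 3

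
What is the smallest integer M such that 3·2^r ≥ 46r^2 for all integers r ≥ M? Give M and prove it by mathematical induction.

M = 11

At r = 10: 3072 < 4600, so the inequality fails and M ≥ 11. We prove 3·2^r ≥ 46r^2 for all r ≥ 11.
When r = 11: 3·2^r = 6144 and 46r^2 = 5566, so 6144 ≥ 5566.
Suppose the result is true for r = i, so 3·2^i ≥ 46i^2.
Then 3·2^(i + 1) = 2·(3·2^i) ≥ 2·(46i^2).
Also, for i ≥ 11 we have 2·(46i^2) ≥ 46(i+1)^2, since 2 ≥ (1 + 1/i)^2 for all i ≥ 11.
Combining, 3·2^(i + 1) ≥ 46(i+1)^2.
Hence, by induction on r, the claim holds for every r ≥ 11.
Hence the smallest such M is 11.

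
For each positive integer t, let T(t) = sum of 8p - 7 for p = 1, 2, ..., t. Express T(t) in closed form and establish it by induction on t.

We claim T(t) = t(4t - 3) for all t ≥ 1.
Base step (t = 1): T(1) = 1, and the closed form gives 1. They agree.
For the inductive step, assume it holds for an arbitrary p ≥ 1, so T(p) = p(4p - 3).
Then T(p+1) = T(p) + (8p + 1) = (p(4p - 3)) + (8p + 1).
Simplifying, T(p+1) = (p + 1)(4p + 1) = (p+1)(4(p+1) - 3),
which is the closed form with t = p+1.
Hence, by induction on t, the claim holds for every t ≥ 1.

T(t) = t(4t - 3)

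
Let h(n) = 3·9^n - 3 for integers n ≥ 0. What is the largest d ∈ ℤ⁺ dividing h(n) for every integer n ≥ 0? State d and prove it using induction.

Computing the first values: h(0) = 0 and h(1) = 24; gcd(0, 24) = 24, so d ≤ 24.
We prove 24 | 3·9^n - 3 for all n ≥ 0 by induction on n.
For the base case n = 0: h(0) = 0 = 24·(0), so 24 | h(0).
For the inductive step, assume it holds for an arbitrary m ≥ 0, i.e. 24 | h(m). Then
h(m+1) = 3·9^(m+1) - 3 = 9·(3·9^m - 3) + 24 = 9·h(m) + 24. The first term is divisible by 24 by the inductive hypothesis, and 24 is divisible by 24. Hence 24 | h(m+1).
By induction, the statement is established for all n ≥ 0.
Therefore the largest such d is 24.

d = 24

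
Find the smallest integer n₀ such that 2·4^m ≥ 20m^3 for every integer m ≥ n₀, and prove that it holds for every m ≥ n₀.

n₀ = 6

At m = 5: 2048 < 2500, so the inequality fails and n₀ ≥ 6. We prove 2·4^m ≥ 20m^3 for all m ≥ 6.
For the base case m = 6: 2·4^m = 8192 and 20m^3 = 4320, so 8192 ≥ 4320.
For the inductive step, assume it holds for an arbitrary p ≥ 6, so 2·4^p ≥ 20p^3.
Then 2·4^(p + 1) = 4·(2·4^p) ≥ 4·(20p^3).
Also, for p ≥ 6 we have 4·(20p^3) ≥ 20(p+1)^3, since 4 ≥ (1 + 1/p)^3 for all p ≥ 6.
Combining, 2·4^(p + 1) ≥ 20(p+1)^3.
This completes the induction.
Hence the smallest such n₀ is 6.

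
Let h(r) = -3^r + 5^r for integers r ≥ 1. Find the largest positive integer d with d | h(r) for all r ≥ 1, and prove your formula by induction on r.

d = 2

Computing the first values: h(1) = 2 and h(2) = 16; gcd(2, 16) = 2, so d ≤ 2.
We prove 2 | -3^r + 5^r for all r ≥ 1 by induction on r.
When r = 1: h(1) = 2 = 2·(1), so 2 | h(1).
Suppose the result is true for r = j, i.e. 2 | h(j). Then
5^{j+1} − 3^{j+1} = 5·5^j − 3·3^j = 5·(5^j − 3^j) + (2)·3^j. The first term is divisible by 2 by the inductive hypothesis, and the second term (2)·3^j is divisible by 2 since 2 | 2. Hence 2 | h(j+1).
Hence, by induction on r, the claim holds for every r ≥ 1.
Therefore the largest such d is 2.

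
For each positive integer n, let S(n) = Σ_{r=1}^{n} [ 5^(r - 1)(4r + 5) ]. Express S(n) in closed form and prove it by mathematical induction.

We claim S(n) = 5^n(n + 1) - 1 for all n ≥ 1.
When n = 1: S(1) = 9, and the closed form gives 9. They agree.
Inductive step: assume the claim holds for n = r, so S(r) = 5^r(r + 1) - 1.
Then S(r+1) = S(r) + (5^r(4r + 9)) = (5^r(r + 1) - 1) + (5^r(4r + 9)).
Simplifying, S(r+1) = 5·5^r·r + 10·5^r - 1 = 5^(r+1)((r+1) + 1) - 1,
which is the closed form with n = r+1.
This completes the induction.

S(n) = 5^n(n + 1) - 1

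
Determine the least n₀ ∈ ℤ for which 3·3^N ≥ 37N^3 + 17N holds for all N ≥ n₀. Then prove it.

At N = 7: 6561 < 12810, so the inequality fails and n₀ ≥ 8. We prove 3·3^N ≥ 37N^3 + 17N for all N ≥ 8.
When N = 8: 3·3^N = 19683 and 37N^3 + 17N = 19080, so 19683 ≥ 19080.
For the inductive step, assume it holds for an arbitrary p ≥ 8, so 3·3^p ≥ 37p^3 + 17p.
Then 3·3^(p + 1) = 3·(3·3^p) ≥ 3·(37p^3 + 17p).
Also, for p ≥ 8 we have 3·(37p^3 + 17p) ≥ 37(p+1)^3 + 17(p+1), since 3·(37p^3 + 17p) − (37(p+1)^3 + 17(p+1)) = 74p^3 - 111p^2 - 77p - 54, which is nonnegative for all p ≥ 8.
Combining, 3·3^(p + 1) ≥ 37(p+1)^3 + 17(p+1).
This completes the induction.
Hence the smallest such n₀ is 8.

n₀ = 8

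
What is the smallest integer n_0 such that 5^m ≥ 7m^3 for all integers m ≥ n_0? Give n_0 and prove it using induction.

At m = 3: 125 < 189, so the inequality fails and n_0 ≥ 4. We prove 5^m ≥ 7m^3 for all m ≥ 4.
For the base case m = 4: 5^m = 625 and 7m^3 = 448, so 625 ≥ 448.
Inductive step: suppose the statement holds for some i ≥ 4, so 5^i ≥ 7i^3.
Then 5^(i + 1) = 5·(5^i) ≥ 5·(7i^3).
Also, for i ≥ 4 we have 5·(7i^3) ≥ 7(i+1)^3, since 5 ≥ (1 + 1/i)^3 for all i ≥ 4.
Combining, 5^(i + 1) ≥ 7(i+1)^3.
Hence, by induction on m, the claim holds for every m ≥ 4.
Hence the smallest such n_0 is 4.

n_0 = 4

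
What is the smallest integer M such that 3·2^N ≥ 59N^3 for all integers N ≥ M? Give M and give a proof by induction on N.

M = 17

At N = 16: 196608 < 241664, so the inequality fails and M ≥ 17. We prove 3·2^N ≥ 59N^3 for all N ≥ 17.
For the base case N = 17: 3·2^N = 393216 and 59N^3 = 289867, so 393216 ≥ 289867.
Suppose the result is true for N = p, so 3·2^p ≥ 59p^3.
Then 3·2^(p + 1) = 2·(3·2^p) ≥ 2·(59p^3).
Also, for p ≥ 17 we have 2·(59p^3) ≥ 59(p+1)^3, since 2 ≥ (1 + 1/p)^3 for all p ≥ 17.
Combining, 3·2^(p + 1) ≥ 59(p+1)^3.
This completes the induction.
Hence the smallest such M is 17.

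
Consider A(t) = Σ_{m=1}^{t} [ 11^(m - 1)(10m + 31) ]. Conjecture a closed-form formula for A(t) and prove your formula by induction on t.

We claim A(t) = 11^t(t + 3) - 3 for all t ≥ 1.
For the base case t = 1: A(1) = 41, and the closed form gives 41. They agree.
For the inductive step, assume it holds for an arbitrary m ≥ 1, so A(m) = 11^m(m + 3) - 3.
Then A(m+1) = A(m) + (11^m(10m + 41)) = (11^m(m + 3) - 3) + (11^m(10m + 41)).
Simplifying, A(m+1) = 11·11^m·m + 44·11^m - 3 = 11^(m+1)((m+1) + 3) - 3,
which is the closed form with t = m+1.
By induction, the statement is established for all t ≥ 1.

A(t) = 11^t(t + 3) - 3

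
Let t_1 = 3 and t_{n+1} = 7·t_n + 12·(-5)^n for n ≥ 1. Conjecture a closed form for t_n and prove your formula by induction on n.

Computing the first terms: t_1 = 3, t_2 = -39, t_3 = 27. This suggests t_n = -(-5)^n - 2·7^(n - 1).
When n = 1: the formula gives 3 = 3 = t_1.
For the inductive step, assume it holds for an arbitrary i ≥ 1, so t_i = -(-5)^i - 2·7^(i - 1).
Then t_{i+1} = 7·t_i + 12·(-5)^i = 7·(-(-5)^i - 2·7^(i - 1)) + 12·(-5)^i = -(-5)^(i + 1) - 2·7^i = -(-5)^(i+1) - 2·7^((i+1) - 1),
which is the claimed formula at n = i+1.
By the principle of mathematical induction, the result holds for all n ≥ 1.

t_n = -(-5)^n - 2·7^(n - 1)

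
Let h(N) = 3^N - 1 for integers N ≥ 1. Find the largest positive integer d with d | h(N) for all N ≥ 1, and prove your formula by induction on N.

Computing the first values: h(1) = 2 and h(2) = 8; gcd(2, 8) = 2, so d ≤ 2.
We prove 2 | 3^N - 1 for all N ≥ 1 by induction on N.
When N = 1: h(1) = 2 = 2·(1), so 2 | h(1).
Inductive step: suppose the statement holds for some r ≥ 1, i.e. 2 | h(r). Then
3^{r+1} − 1^{r+1} = 3·3^r − 1·1^r = 3·(3^r − 1^r) + (2)·1^r. The first term is divisible by 2 by the inductive hypothesis, and the second term (2)·1^r is divisible by 2 since 2 | 2. Hence 2 | h(r+1).
This completes the induction.
Therefore the largest such d is 2.

d = 2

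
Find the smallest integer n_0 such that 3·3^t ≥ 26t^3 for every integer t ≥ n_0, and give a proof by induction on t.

n_0 = 8

At t = 7: 6561 < 8918, so the inequality fails and n_0 ≥ 8. We prove 3·3^t ≥ 26t^3 for all t ≥ 8.
For the base case t = 8: 3·3^t = 19683 and 26t^3 = 13312, so 19683 ≥ 13312.
Inductive step: assume the claim holds for t = k, so 3·3^k ≥ 26k^3.
Then 3·3^(k + 1) = 3·(3·3^k) ≥ 3·(26k^3).
Also, for k ≥ 8 we have 3·(26k^3) ≥ 26(k+1)^3, since 3 ≥ (1 + 1/k)^3 for all k ≥ 8.
Combining, 3·3^(k + 1) ≥ 26(k+1)^3.
By induction, the statement is established for all t ≥ 8.
Hence the smallest such n_0 is 8.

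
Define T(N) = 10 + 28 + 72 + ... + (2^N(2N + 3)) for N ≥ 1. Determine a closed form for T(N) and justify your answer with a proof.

T(N) = 2·2^N(2N + 1) - 2

We claim T(N) = 2·2^N(2N + 1) - 2 for all N ≥ 1.
Base case (N = 1): T(1) = 10, and the closed form gives 10. They agree.
For the inductive step, assume it holds for an arbitrary m ≥ 1, so T(m) = 2·2^m(2m + 1) - 2.
Then T(m+1) = T(m) + (2^(m + 1)(2m + 5)) = (2·2^m(2m + 1) - 2) + (2^(m + 1)(2m + 5)).
Simplifying, T(m+1) = 8·2^m·m + 12·2^m - 2 = 2·2^(m+1)(2(m+1) + 1) - 2,
which is the closed form with N = m+1.
Hence, by induction on N, the claim holds for every N ≥ 1.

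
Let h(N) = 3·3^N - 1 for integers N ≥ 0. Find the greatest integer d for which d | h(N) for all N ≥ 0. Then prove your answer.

Computing the first values: h(0) = 2 and h(1) = 8; gcd(2, 8) = 2, so d ≤ 2.
We prove 2 | 3·3^N - 1 for all N ≥ 0 by induction on N.
Base step (N = 0): h(0) = 2 = 2·(1), so 2 | h(0).
For the inductive step, assume it holds for an arbitrary m ≥ 0, i.e. 2 | h(m). Then
h(m+1) = 3·3^(m+1) - 1 = 3·(3·3^m - 1) + 2 = 3·h(m) + 2. The first term is divisible by 2 by the inductive hypothesis, and 2 is divisible by 2. Hence 2 | h(m+1).
This completes the induction.
Therefore the largest such d is 2.

d = 2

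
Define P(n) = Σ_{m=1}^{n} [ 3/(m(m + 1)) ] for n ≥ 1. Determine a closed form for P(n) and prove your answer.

P(n) = 3n/(n + 1)

We claim P(n) = 3n/(n + 1) for all n ≥ 1.
Base step (n = 1): P(1) = 3/2, and the closed form gives 3/2. They agree.
For the inductive step, assume it holds for an arbitrary m ≥ 1, so P(m) = 3m/(m + 1).
Then P(m+1) = P(m) + (3/((m + 1)(m + 2))) = (3m/(m + 1)) + (3/((m + 1)(m + 2))).
Simplifying, P(m+1) = 3(m + 1)/(m + 2) = 3(m+1)/((m+1) + 1),
which is the closed form with n = m+1.
This completes the induction.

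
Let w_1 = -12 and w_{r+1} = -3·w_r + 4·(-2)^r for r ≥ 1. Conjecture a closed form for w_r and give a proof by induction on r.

Computing the first terms: w_1 = -12, w_2 = 28, w_3 = -68. This suggests w_r = (-2)^(r + 2) - 4(-3)^(r - 1).
For the base case r = 1: the formula gives -12 = -12 = w_1.
For the inductive step, assume it holds for an arbitrary m ≥ 1, so w_m = (-2)^(m + 2) - 4(-3)^(m - 1).
Then w_{m+1} = -3·w_m + 4·(-2)^m = -3·((-2)^(m + 2) - 4(-3)^(m - 1)) + 4·(-2)^m = (-2)^(m + 3) - 4(-3)^m = (-2)^((m+1) + 2) - 4(-3)^((m+1) - 1),
which is the claimed formula at r = m+1.
By induction, the statement is established for all r ≥ 1.

w_r = (-2)^(r + 2) - 4(-3)^(r - 1)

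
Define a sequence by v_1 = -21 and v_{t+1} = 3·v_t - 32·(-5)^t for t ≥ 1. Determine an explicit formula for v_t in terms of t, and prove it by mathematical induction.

Computing the first terms: v_1 = -21, v_2 = 97, v_3 = -509. This suggests v_t = 4(-5)^t - 3^(t - 1).
When t = 1: the formula gives -21 = -21 = v_1.
Suppose the result is true for t = k, so v_k = 4(-5)^k - 3^(k - 1).
Then v_{k+1} = 3·v_k - 32·(-5)^k = 3·(4(-5)^k - 3^(k - 1)) - 32·(-5)^k = 4(-5)^(k + 1) - 3^k = 4(-5)^(k+1) - 3^((k+1) - 1),
which is the claimed formula at t = k+1.
Hence, by induction on t, the claim holds for every t ≥ 1.

v_t = 4(-5)^t - 3^(t - 1)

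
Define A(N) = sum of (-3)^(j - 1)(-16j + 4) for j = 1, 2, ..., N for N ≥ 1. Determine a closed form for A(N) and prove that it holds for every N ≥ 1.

We claim A(N) = 4(-3)^N·N for all N ≥ 1.
Base step (N = 1): A(1) = -12, and the closed form gives -12. They agree.
Inductive step: suppose the statement holds for some j ≥ 1, so A(j) = 4(-3)^j·j.
Then A(j+1) = A(j) + ((-3)^j(-16j - 12)) = (4(-3)^j·j) + ((-3)^j(-16j - 12)).
Simplifying, A(j+1) = (-3)^(j + 1)(4j + 4) = 4(-3)^(j+1)·(j+1),
which is the closed form with N = j+1.
By induction, the statement is established for all N ≥ 1.

A(N) = 4(-3)^N·N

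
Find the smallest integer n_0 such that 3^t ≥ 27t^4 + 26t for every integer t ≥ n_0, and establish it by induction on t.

At t = 12: 531441 < 560184, so the inequality fails and n_0 ≥ 13. We prove 3^t ≥ 27t^4 + 26t for all t ≥ 13.
Base case (t = 13): 3^t = 1594323 and 27t^4 + 26t = 771485, so 1594323 ≥ 771485.
Inductive step: suppose the statement holds for some m ≥ 13, so 3^m ≥ 27m^4 + 26m.
Then 3^(m + 1) = 3·(3^m) ≥ 3·(27m^4 + 26m).
Also, for m ≥ 13 we have 3·(27m^4 + 26m) ≥ 27(m+1)^4 + 26(m+1), since 3·(27m^4 + 26m) − (27(m+1)^4 + 26(m+1)) = 54m^4 - 108m^3 - 162m^2 - 56m - 53, which is nonnegative for all m ≥ 13.
Combining, 3^(m + 1) ≥ 27(m+1)^4 + 26(m+1).
This completes the induction.
Hence the smallest such n_0 is 13.

n_0 = 13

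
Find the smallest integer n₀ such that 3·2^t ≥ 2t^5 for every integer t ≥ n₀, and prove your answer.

At t = 21: 6291456 < 8168202, so the inequality fails and n₀ ≥ 22. We prove 3·2^t ≥ 2t^5 for all t ≥ 22.
Base case (t = 22): 3·2^t = 12582912 and 2t^5 = 10307264, so 12582912 ≥ 10307264.
Inductive step: assume the claim holds for t = i, so 3·2^i ≥ 2i^5.
Then 3·2^(i + 1) = 2·(3·2^i) ≥ 2·(2i^5).
Also, for i ≥ 22 we have 2·(2i^5) ≥ 2(i+1)^5, since 2 ≥ (1 + 1/i)^5 for all i ≥ 22.
Combining, 3·2^(i + 1) ≥ 2(i+1)^5.
By induction, the statement is established for all t ≥ 22.
Hence the smallest such n₀ is 22.

n₀ = 22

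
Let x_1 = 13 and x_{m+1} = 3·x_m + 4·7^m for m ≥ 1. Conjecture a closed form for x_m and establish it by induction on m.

Computing the first terms: x_1 = 13, x_2 = 67, x_3 = 397. This suggests x_m = 2·3^m + 7^m.
Base case (m = 1): the formula gives 13 = 13 = x_1.
Inductive step: suppose the statement holds for some k ≥ 1, so x_k = 2·3^k + 7^k.
Then x_{k+1} = 3·x_k + 4·7^k = 3·(2·3^k + 7^k) + 4·7^k = 2·3^(k + 1) + 7^(k + 1),
which is the claimed formula at m = k+1.
This completes the induction.

x_m = 2·3^m + 7^m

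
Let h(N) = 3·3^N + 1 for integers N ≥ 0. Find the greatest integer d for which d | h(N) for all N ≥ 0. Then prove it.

Computing the first values: h(0) = 4 and h(1) = 10; gcd(4, 10) = 2, so d ≤ 2.
We prove 2 | 3·3^N + 1 for all N ≥ 0 by induction on N.
When N = 0: h(0) = 4 = 2·(2), so 2 | h(0).
Suppose the result is true for N = i, i.e. 2 | h(i). Then
h(i+1) = 3·3^(i+1) + 1 = 3·(3·3^i + 1) - 2 = 3·h(i) - 2. The first term is divisible by 2 by the inductive hypothesis, and -2 is divisible by 2. Hence 2 | h(i+1).
Hence, by induction on N, the claim holds for every N ≥ 0.
Therefore the largest such d is 2.

d = 2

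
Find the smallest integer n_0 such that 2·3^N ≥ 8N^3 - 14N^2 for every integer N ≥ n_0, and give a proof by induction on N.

n_0 = 6

At N = 5: 486 < 650, so the inequality fails and n_0 ≥ 6. We prove 2·3^N ≥ 8N^3 - 14N^2 for all N ≥ 6.
Base step (N = 6): 2·3^N = 1458 and 8N^3 - 14N^2 = 1224, so 1458 ≥ 1224.
For the inductive step, assume it holds for an arbitrary r ≥ 6, so 2·3^r ≥ 8r^3 - 14r^2.
Then 2·3^(r + 1) = 3·(2·3^r) ≥ 3·(8r^3 - 14r^2).
Also, for r ≥ 6 we have 3·(8r^3 - 14r^2) ≥ 8(r+1)^3 - 14(r+1)^2, since 3·(8r^3 - 14r^2) − (8(r+1)^3 - 14(r+1)^2) = 16r^3 - 52r^2 + 4r + 6, which is nonnegative for all r ≥ 6.
Combining, 2·3^(r + 1) ≥ 8(r+1)^3 - 14(r+1)^2.
This completes the induction.
Hence the smallest such n_0 is 6.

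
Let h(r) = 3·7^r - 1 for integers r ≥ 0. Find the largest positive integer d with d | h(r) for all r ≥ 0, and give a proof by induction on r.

Computing the first values: h(0) = 2 and h(1) = 20; gcd(2, 20) = 2, so d ≤ 2.
We prove 2 | 3·7^r - 1 for all r ≥ 0 by induction on r.
For the base case r = 0: h(0) = 2 = 2·(1), so 2 | h(0).
Inductive step: assume the claim holds for r = m, i.e. 2 | h(m). Then
h(m+1) = 3·7^(m+1) - 1 = 7·(3·7^m - 1) + 6 = 7·h(m) + 6. The first term is divisible by 2 by the inductive hypothesis, and 6 is divisible by 2. Hence 2 | h(m+1).
By the principle of mathematical induction, the result holds for all r ≥ 0.
Therefore the largest such d is 2.

d = 2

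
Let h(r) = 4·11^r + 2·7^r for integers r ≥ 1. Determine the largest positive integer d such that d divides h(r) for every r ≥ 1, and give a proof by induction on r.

Computing the first values: h(1) = 58 and h(2) = 582; gcd(58, 582) = 2, so d ≤ 2.
We prove 2 | 4·11^r + 2·7^r for all r ≥ 1 by induction on r.
For the base case r = 1: h(1) = 58 = 2·(29), so 2 | h(1).
Inductive step: assume the claim holds for r = p, i.e. 2 | h(p). Then
h(p+1) − 11·h(p) = (4·11^(p+1) + 2·7^(p+1)) − 11·(4·11^p + 2·7^p) = (2)·7^p·(7 − 11) = (-8)·7^p. Since 2 | h(p) by the inductive hypothesis, 2 | 11·h(p); and 2 | -8 since -8 = 2·-4. Therefore 2 | h(p+1).
Hence, by induction on r, the claim holds for every r ≥ 1.
Therefore the largest such d is 2.

d = 2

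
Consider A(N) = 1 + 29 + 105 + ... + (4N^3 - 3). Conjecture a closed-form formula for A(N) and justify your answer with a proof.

A(N) = N(N^3 + 2N^2 + N - 3)

We claim A(N) = N(N^3 + 2N^2 + N - 3) for all N ≥ 1.
When N = 1: A(1) = 1, and the closed form gives 1. They agree.
Inductive step: suppose the statement holds for some i ≥ 1, so A(i) = i(i^3 + 2i^2 + i - 3).
Then A(i+1) = A(i) + (4(i + 1)^3 - 3) = (i(i^3 + 2i^2 + i - 3)) + (4(i + 1)^3 - 3).
Simplifying, A(i+1) = (i + 1)(i^3 + 5i^2 + 8i + 1) = (i+1)((i+1)^3 + 2(i+1)^2 + (i+1) - 3),
which is the closed form with N = i+1.
This completes the induction.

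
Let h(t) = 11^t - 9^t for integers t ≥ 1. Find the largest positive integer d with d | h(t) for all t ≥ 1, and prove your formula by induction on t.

Computing the first values: h(1) = 2 and h(2) = 40; gcd(2, 40) = 2, so d ≤ 2.
We prove 2 | 11^t - 9^t for all t ≥ 1 by induction on t.
Base case (t = 1): h(1) = 2 = 2·(1), so 2 | h(1).
Inductive step: assume the claim holds for t = r, i.e. 2 | h(r). Then
11^{r+1} − 9^{r+1} = 11·11^r − 9·9^r = 11·(11^r − 9^r) + (2)·9^r. The first term is divisible by 2 by the inductive hypothesis, and the second term (2)·9^r is divisible by 2 since 2 | 2. Hence 2 | h(r+1).
Hence, by induction on t, the claim holds for every t ≥ 1.
Therefore the largest such d is 2.

d = 2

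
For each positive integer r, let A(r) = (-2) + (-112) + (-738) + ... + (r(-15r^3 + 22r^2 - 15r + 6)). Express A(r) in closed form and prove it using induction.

A(r) = -r(r + 1)(3r^3 - r^2 - 1)

We claim A(r) = -r(r + 1)(3r^3 - r^2 - 1) for all r ≥ 1.
Base step (r = 1): A(1) = -2, and the closed form gives -2. They agree.
Suppose the result is true for r = k, so A(k) = k(-3k^4 - 2k^3 + k^2 + k + 1).
Then A(k+1) = A(k) + (-15k^4 - 38k^3 - 39k^2 - 18k - 2) = (k(-3k^4 - 2k^3 + k^2 + k + 1)) + (-15k^4 - 38k^3 - 39k^2 - 18k - 2).
Simplifying, A(k+1) = -(k + 1)(k + 2)(3k^3 + 8k^2 + 7k + 1) = -(k+1)((k+1) + 1)(3(k+1)^3 - (k+1)^2 - 1),
which is the closed form with r = k+1.
This completes the induction.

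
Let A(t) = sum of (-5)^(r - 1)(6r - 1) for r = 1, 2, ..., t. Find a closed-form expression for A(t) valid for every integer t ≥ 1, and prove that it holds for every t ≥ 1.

We claim A(t) = -(-5)^t·t for all t ≥ 1.
Base case (t = 1): A(1) = 5, and the closed form gives 5. They agree.
Suppose the result is true for t = r, so A(r) = -(-5)^r·r.
Then A(r+1) = A(r) + ((-5)^r(6r + 5)) = (-(-5)^r·r) + ((-5)^r(6r + 5)).
Simplifying, A(r+1) = 5(-5)^r(r + 1) = -(-5)^(r+1)·(r+1),
which is the closed form with t = r+1.
Hence, by induction on t, the claim holds for every t ≥ 1.

A(t) = -(-5)^t·t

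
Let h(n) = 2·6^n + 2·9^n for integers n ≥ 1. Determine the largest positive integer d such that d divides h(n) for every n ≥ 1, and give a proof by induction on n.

Computing the first values: h(1) = 30 and h(2) = 234; gcd(30, 234) = 6, so d ≤ 6.
We prove 6 | 2·6^n + 2·9^n for all n ≥ 1 by induction on n.
For the base case n = 1: h(1) = 30 = 6·(5), so 6 | h(1).
For the inductive step, assume it holds for an arbitrary m ≥ 1, i.e. 6 | h(m). Then
h(m+1) − 9·h(m) = (2·6^(m+1) + 2·9^(m+1)) − 9·(2·6^m + 2·9^m) = (2)·6^m·(6 − 9) = (-6)·6^m. Since 6 | h(m) by the inductive hypothesis, 6 | 9·h(m); and 6 | -6 since -6 = 6·-1. Therefore 6 | h(m+1).
By the principle of mathematical induction, the result holds for all n ≥ 1.
Therefore the largest such d is 6.

d = 6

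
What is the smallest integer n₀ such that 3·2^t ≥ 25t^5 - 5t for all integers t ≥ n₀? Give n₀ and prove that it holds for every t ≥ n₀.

n₀ = 27

At t = 26: 201326592 < 297034270, so the inequality fails and n₀ ≥ 27. We prove 3·2^t ≥ 25t^5 - 5t for all t ≥ 27.
Base case (t = 27): 3·2^t = 402653184 and 25t^5 - 5t = 358722540, so 402653184 ≥ 358722540.
Suppose the result is true for t = p, so 3·2^p ≥ 25p^5 - 5p.
Then 3·2^(p + 1) = 2·(3·2^p) ≥ 2·(25p^5 - 5p).
Also, for p ≥ 27 we have 2·(25p^5 - 5p) ≥ 25(p+1)^5 - 5(p+1), since 2·(25p^5 - 5p) − (25(p+1)^5 - 5(p+1)) = 25p^5 - 125p^4 - 250p^3 - 250p^2 - 130p - 20, which is nonnegative for all p ≥ 27.
Combining, 3·2^(p + 1) ≥ 25(p+1)^5 - 5(p+1).
Hence, by induction on t, the claim holds for every t ≥ 27.
Hence the smallest such n₀ is 27.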